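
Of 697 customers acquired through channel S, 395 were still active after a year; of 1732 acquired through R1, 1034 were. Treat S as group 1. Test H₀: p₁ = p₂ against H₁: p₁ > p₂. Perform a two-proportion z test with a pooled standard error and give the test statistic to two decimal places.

p̂₁ = 395/697 ≈ 0.5667, p̂₂ = 1034/1732 ≈ 0.5970.
Pooled p̂ = (395+1034)/(697+1732) = 1429/2429 = 0.5883.
SE = √(0.242202 × 0.00201209) = 0.0221.
z = (0.5667 − 0.5970)/0.0221 = -0.0303/0.0221 = -1.37.

z = -1.37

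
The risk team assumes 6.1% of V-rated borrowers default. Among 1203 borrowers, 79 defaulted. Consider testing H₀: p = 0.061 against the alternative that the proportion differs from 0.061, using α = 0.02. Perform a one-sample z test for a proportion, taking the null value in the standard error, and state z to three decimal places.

z = 0.677

p̂ = 79/1203 = 0.06567.
SE = √(p₀(1−p₀)/n) = √(0.057279/1203) = 0.00690.
z = (0.06567 − 0.061)/0.00690 = 0.00467/0.00690 = 0.677.
p-value = 2·P(Z > 0.677) ≈ 0.4986. With α = 0.02, fail to reject H₀.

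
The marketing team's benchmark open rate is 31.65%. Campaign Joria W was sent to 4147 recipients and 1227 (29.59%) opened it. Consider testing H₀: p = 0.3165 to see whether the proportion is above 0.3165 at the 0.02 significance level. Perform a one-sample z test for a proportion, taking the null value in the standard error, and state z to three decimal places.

z = -2.855

p̂ = 1227/4147 = 0.295877.
SE = √(p₀(1−p₀)/n) = √(0.21633/4147) = 0.007223.
z = (0.295877 − 0.3165)/0.007223 = -0.020623/0.007223 = -2.855.
p-value = P(Z > -2.855) ≈ 0.9979; since p > α = 0.02, fail to reject H₀.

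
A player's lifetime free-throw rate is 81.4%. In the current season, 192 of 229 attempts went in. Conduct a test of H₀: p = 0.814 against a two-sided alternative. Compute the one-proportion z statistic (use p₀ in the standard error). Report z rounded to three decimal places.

p̂ = 192/229 = 0.83843.
Under H₀, SE = √(0.814·0.186/229) = √(0.000661153) = 0.02571.
z = (0.83843 − 0.814)/0.02571 = 0.02443/0.02571 = 0.950.
p-value = 2·P(Z > 0.950) ≈ 0.3421.

z = 0.950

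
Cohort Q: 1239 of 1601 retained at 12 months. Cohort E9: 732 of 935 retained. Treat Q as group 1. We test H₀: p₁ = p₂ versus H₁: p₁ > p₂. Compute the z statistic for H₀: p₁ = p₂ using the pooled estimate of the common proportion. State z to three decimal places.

p̂₁ = 1239/1601 ≈ 0.77389, p̂₂ = 732/935 ≈ 0.78289.
Pooled p̂ = (1239+732)/(1601+935) = 1971/2536 = 0.77721.
SE = √(0.173156 × 0.00169413) = 0.01713.
z = (0.77389 − 0.78289)/0.01713 = -0.00900/0.01713 = -0.525.
p-value = P(Z > -0.525) ≈ 0.7003.

z = -0.525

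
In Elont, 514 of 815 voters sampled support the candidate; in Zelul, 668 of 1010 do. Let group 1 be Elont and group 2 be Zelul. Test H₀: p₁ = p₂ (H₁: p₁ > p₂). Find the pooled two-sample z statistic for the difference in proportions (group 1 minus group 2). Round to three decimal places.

p̂₁ = 514/815 ≈ 0.630675, p̂₂ = 668/1010 ≈ 0.661386.
Pooled p̂ = (514+668)/(815+1010) = 1182/1825 = 0.647671.
SE = √(0.228193 × 0.00221709) = 0.022493.
z = (0.630675 − 0.661386)/0.022493 = -0.030711/0.022493 = -1.365.
p-value = P(Z > -1.365) ≈ 0.9139.

z = -1.365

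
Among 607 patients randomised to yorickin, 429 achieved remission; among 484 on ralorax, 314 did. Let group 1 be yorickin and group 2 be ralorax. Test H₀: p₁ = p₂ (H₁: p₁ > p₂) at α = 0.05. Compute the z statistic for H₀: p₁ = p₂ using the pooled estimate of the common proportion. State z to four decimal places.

p̂₁ = 429/607 = 0.706755, p̂₂ = 314/484 = 0.648760.
Pooled p̂ = (429+314)/(607+484) = 743/1091 = 0.681027.
SE = √(p̂(1−p̂)(1/n₁+1/n₂)) = √(0.681027·0.318973·0.00371356) = √(0.000806695) = 0.028402.
z = (0.706755 − 0.648760)/0.028402 = 0.057995/0.028402 = 2.0419.
p-value = P(Z > 2.042) ≈ 0.0206. With α = 0.05, reject H₀.

z = 2.0419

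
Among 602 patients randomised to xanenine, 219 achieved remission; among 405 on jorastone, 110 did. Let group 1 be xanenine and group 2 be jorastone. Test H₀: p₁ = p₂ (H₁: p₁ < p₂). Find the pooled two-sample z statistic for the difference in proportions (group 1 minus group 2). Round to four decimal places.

z = 3.0583

p̂₁ = 219/602 = 0.363787, p̂₂ = 110/405 = 0.271605.
Pooled p̂ = (219+110)/(602+405) = 329/1007 = 0.326713.
SE = √(p̂(1−p̂)(1/n₁+1/n₂)) = √(0.326713·0.673287·0.00413027) = √(0.000908541) = 0.030142.
z = (0.363787 − 0.271605)/0.030142 = 0.092182/0.030142 = 3.0583.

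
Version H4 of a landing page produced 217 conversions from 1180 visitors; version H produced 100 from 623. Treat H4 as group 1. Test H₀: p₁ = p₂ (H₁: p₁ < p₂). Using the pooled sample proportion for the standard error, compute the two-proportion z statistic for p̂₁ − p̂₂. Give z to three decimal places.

p̂₁ = 217/1180 = 0.183898, p̂₂ = 100/623 = 0.160514.
Pooled p̂ = (217+100)/(1180+623) = 317/1803 = 0.175818.
SE = √(p̂(1−p̂)(1/n₁+1/n₂)) = √(0.175818·0.824182·0.00245259) = √(0.000355396) = 0.018852.
z = (0.183898 − 0.160514)/0.018852 = 0.023384/0.018852 = 1.240.
p-value = P(Z < 1.240) ≈ 0.8926.

z = 1.240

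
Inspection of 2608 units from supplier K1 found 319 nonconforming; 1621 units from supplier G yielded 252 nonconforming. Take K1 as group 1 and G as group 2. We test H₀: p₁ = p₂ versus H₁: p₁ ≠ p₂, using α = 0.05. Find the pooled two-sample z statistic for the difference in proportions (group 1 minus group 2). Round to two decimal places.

p̂₁ = 319/2608 ≈ 0.1223, p̂₂ = 252/1621 ≈ 0.1555.
Pooled p̂ = (319+252)/(2608+1621) = 571/4229 = 0.1350.
SE = √(0.11679 × 0.00100034) = 0.0108.
z = (0.1223 − 0.1555)/0.0108 = -0.0332/0.0108 = -3.07.
Two-sided p-value ≈ 2·Φ(−3.066) = 0.0022. With α = 0.05, reject H₀.

z = -3.07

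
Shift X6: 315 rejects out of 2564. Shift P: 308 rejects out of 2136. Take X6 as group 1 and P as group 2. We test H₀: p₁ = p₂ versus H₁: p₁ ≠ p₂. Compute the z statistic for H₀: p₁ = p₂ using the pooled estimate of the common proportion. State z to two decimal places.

p̂₁ = 315/2564 ≈ 0.1229, p̂₂ = 308/2136 ≈ 0.1442.
Pooled p̂ = (315+308)/(2564+2136) = 623/4700 = 0.1326.
SE = √(p̂(1−p̂)(1/n₁+1/n₂)) = √(0.1326·0.8674·0.00085818) = √(9.8676e-05) = 0.0099.
z = (0.1229 − 0.1442)/0.0099 = -0.0213/0.0099 = -2.15.

z = -2.15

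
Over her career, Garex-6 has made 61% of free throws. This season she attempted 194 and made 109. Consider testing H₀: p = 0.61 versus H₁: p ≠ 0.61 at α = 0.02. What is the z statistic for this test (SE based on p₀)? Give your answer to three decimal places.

z = -1.375

p̂ = 109/194 = 0.56186.
Under H₀, SE = √(0.61·0.39/194) = √(0.00122629) = 0.03502.
z = (0.56186 − 0.61)/0.03502 = -0.04814/0.03502 = -1.375.
p-value = 2·P(Z > 1.375) ≈ 0.1692. With α = 0.02, fail to reject H₀.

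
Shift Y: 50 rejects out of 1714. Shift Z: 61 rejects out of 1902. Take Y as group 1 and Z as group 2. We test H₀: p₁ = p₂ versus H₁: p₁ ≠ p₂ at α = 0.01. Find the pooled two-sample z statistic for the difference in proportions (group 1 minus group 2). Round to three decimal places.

z = -0.505

p̂₁ = 50/1714 ≈ 0.02917, p̂₂ = 61/1902 ≈ 0.03207.
Pooled p̂ = (50+61)/(1714+1902) = 111/3616 = 0.03070.
SE = √(0.0297546 × 0.00110919) = 0.00574.
z = (0.02917 − 0.03207)/0.00574 = -0.00290/0.00574 = -0.505.
p-value = 2·P(Z > 0.505) ≈ 0.6137; since p > α = 0.01, fail to reject H₀.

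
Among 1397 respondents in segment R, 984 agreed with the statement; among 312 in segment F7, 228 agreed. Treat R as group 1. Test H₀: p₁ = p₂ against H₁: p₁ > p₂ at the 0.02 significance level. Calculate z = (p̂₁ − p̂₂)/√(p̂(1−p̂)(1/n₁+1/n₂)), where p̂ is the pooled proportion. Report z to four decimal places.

z = -0.9285

p̂₁ = 984/1397 = 0.704366, p̂₂ = 228/312 = 0.730769.
Pooled p̂ = (984+228)/(1397+312) = 1212/1709 = 0.709187.
SE = √(0.206241 × 0.00392095) = 0.028437.
z = (0.704366 − 0.730769)/0.028437 = -0.026403/0.028437 = -0.9285.
p-value = P(Z > -0.928) ≈ 0.8234, so at α = 0.02 we fail to reject H₀.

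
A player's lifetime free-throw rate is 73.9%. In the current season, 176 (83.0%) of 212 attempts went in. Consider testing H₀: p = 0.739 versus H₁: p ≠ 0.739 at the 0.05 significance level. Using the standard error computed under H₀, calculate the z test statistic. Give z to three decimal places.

z = 3.023

p̂ = 176/212 = 0.830189.
Standard error under H₀: √(0.739×0.261/212) = 0.030163.
z = (0.830189 − 0.739)/0.030163 = 0.091189/0.030163 = 3.023.
p-value = 2·P(Z > 3.023) ≈ 0.0025, so at α = 0.05 we reject H₀.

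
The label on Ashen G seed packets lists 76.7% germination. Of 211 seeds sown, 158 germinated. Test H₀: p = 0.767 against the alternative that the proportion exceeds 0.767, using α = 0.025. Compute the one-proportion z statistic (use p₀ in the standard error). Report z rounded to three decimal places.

z = -0.625

p̂ = 158/211 = 0.74882.
Standard error under H₀: √(0.767×0.233/211) = 0.02910.
z = (0.74882 − 0.767)/0.02910 = -0.01818/0.02910 = -0.625.
p-value = P(Z > -0.625) ≈ 0.7340. With α = 0.025, fail to reject H₀.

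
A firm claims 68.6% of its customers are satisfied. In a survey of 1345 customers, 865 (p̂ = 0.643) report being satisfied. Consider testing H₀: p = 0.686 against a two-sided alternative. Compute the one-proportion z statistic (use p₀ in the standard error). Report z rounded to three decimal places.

p̂ = 865/1345 = 0.643123.
SE = √(p₀(1−p₀)/n) = √(0.2154/1345) = 0.012655.
z = (0.643123 − 0.686)/0.012655 = -0.042877/0.012655 = -3.388.

z = -3.388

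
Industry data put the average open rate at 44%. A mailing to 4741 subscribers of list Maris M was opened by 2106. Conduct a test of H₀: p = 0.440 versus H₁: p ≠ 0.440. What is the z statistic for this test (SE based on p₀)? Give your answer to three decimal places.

p̂ = 2106/4741 = 0.44421.
Standard error under H₀: √(0.44×0.56/4741) = 0.00721.
z = (0.44421 − 0.44)/0.00721 = 0.00421/0.00721 = 0.584.

z = 0.584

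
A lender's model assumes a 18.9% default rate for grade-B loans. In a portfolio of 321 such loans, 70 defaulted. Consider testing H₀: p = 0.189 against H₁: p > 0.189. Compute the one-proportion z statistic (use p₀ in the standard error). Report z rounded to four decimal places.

z = 1.3303

p̂ = 70/321 ≈ 0.218069.
Standard error under H₀: √(0.189×0.811/321) = 0.021852.
z = (0.218069 − 0.189)/0.021852 = 0.029069/0.021852 = 1.3303.
p-value = P(Z > 1.330) ≈ 0.0917.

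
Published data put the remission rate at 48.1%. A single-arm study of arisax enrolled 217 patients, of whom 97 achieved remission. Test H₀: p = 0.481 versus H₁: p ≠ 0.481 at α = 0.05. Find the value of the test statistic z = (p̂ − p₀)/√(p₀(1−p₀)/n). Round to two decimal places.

z = -1.00

p̂ = 97/217 = 0.4470.
Under H₀, SE = √(0.481·0.519/217) = √(0.00115041) = 0.0339.
z = (0.4470 − 0.481)/0.0339 = -0.0340/0.0339 = -1.00.
Two-sided p-value ≈ 2·Φ(−1.002) = 0.3162. With α = 0.05, fail to reject H₀.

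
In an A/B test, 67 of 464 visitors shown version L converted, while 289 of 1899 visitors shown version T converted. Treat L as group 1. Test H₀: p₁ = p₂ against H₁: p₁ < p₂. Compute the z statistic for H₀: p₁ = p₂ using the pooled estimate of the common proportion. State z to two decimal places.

z = -0.42

p̂₁ = 67/464 = 0.1444, p̂₂ = 289/1899 = 0.1522.
Pooled p̂ = (67+289)/(464+1899) = 356/2363 = 0.1507.
SE = √(p̂(1−p̂)(1/n₁+1/n₂)) = √(0.1507·0.8493·0.00268177) = √(0.000343155) = 0.0185.
z = (0.1444 − 0.1522)/0.0185 = -0.0078/0.0185 = -0.42.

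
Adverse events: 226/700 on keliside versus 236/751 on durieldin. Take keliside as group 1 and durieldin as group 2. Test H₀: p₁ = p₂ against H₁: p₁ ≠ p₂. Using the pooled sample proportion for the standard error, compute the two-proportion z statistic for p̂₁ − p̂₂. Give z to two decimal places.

p̂₁ = 226/700 = 0.32286, p̂₂ = 236/751 = 0.31425.
Pooled p̂ = (226+236)/(700+751) = 462/1451 = 0.31840.
SE = √(p̂(1−p̂)(1/n₁+1/n₂)) = √(0.31840·0.68160·0.00276013) = √(0.000599008) = 0.02447.
z = (0.32286 − 0.31425)/0.02447 = 0.00861/0.02447 = 0.35.
p-value = 2·P(Z > 0.352) ≈ 0.7250.

z = 0.35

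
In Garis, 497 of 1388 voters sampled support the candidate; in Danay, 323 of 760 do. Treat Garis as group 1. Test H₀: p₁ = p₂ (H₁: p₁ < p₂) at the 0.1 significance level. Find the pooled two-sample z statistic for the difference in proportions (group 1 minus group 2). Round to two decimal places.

z = -3.05

p̂₁ = 497/1388 = 0.3581, p̂₂ = 323/760 = 0.4250.
Pooled p̂ = (497+323)/(1388+760) = 820/2148 = 0.3818.
SE = √(0.236017 × 0.00203625) = 0.0219.
z = (0.3581 − 0.4250)/0.0219 = -0.0669/0.0219 = -3.05.
p-value = P(Z < -3.053) ≈ 0.0011; since p < α = 0.1, reject H₀.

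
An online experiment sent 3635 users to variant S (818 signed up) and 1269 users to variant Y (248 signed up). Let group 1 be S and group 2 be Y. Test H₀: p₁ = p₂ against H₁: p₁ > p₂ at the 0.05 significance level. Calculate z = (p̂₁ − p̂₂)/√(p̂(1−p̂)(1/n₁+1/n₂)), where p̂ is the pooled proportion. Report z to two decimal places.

z = 2.20

p̂₁ = 818/3635 = 0.22503, p̂₂ = 248/1269 = 0.19543.
Pooled p̂ = (818+248)/(3635+1269) = 1066/4904 = 0.21737.
SE = √(p̂(1−p̂)(1/n₁+1/n₂)) = √(0.21737·0.78263·0.00106313) = √(0.000180861) = 0.01345.
z = (0.22503 − 0.19543)/0.01345 = 0.02960/0.01345 = 2.20.
p-value = P(Z > 2.201) ≈ 0.0139. With α = 0.05, reject H₀.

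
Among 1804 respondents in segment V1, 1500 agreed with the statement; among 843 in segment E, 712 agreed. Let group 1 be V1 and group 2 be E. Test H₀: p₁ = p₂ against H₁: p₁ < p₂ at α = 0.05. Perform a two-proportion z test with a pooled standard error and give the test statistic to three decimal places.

p̂₁ = 1500/1804 ≈ 0.83149, p̂₂ = 712/843 ≈ 0.84460.
Pooled p̂ = (1500+712)/(1804+843) = 2212/2647 = 0.83566.
SE = √(0.13733 × 0.00174056) = 0.01546.
z = (0.83149 − 0.84460)/0.01546 = -0.01311/0.01546 = -0.848.
p-value = P(Z < -0.848) ≈ 0.1981; since p > α = 0.05, fail to reject H₀.

z = -0.848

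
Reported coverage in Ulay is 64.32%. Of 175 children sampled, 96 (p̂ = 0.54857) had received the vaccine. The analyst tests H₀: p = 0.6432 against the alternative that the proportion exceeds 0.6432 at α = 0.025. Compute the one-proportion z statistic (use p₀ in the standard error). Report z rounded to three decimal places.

z = -2.613

p̂ = 96/175 = 0.54857.
Standard error under H₀: √(0.6432×0.3568/175) = 0.03621.
z = (0.54857 − 0.6432)/0.03621 = -0.09463/0.03621 = -2.613.
p-value = P(Z > -2.613) ≈ 0.9955. With α = 0.025, fail to reject H₀.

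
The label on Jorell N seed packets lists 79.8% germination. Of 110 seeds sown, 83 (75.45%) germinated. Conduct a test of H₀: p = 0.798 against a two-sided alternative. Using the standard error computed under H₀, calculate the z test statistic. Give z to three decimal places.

p̂ = 83/110 = 0.75455.
SE = √(p₀(1−p₀)/n) = √(0.1612/110) = 0.03828.
z = (0.75455 − 0.798)/0.03828 = -0.04345/0.03828 = -1.135.

z = -1.135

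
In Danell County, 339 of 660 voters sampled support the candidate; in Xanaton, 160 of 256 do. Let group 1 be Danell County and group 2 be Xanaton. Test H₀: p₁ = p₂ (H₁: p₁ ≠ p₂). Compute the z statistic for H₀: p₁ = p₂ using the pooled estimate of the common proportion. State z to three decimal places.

p̂₁ = 339/660 = 0.51364, p̂₂ = 160/256 = 0.62500.
Pooled p̂ = (339+160)/(660+256) = 499/916 = 0.54476.
SE = √(p̂(1−p̂)(1/n₁+1/n₂)) = √(0.54476·0.45524·0.0054214) = √(0.00134449) = 0.03667.
z = (0.51364 − 0.62500)/0.03667 = -0.11136/0.03667 = -3.037.
Two-sided p-value ≈ 2·Φ(−3.037) = 0.0024.

z = -3.037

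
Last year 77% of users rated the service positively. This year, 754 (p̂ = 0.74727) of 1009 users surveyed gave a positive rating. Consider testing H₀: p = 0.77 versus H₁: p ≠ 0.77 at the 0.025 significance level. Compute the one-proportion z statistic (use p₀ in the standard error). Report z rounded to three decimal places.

z = -1.715

p̂ = 754/1009 ≈ 0.74727.
SE = √(p₀(1−p₀)/n) = √(0.1771/1009) = 0.01325.
z = (0.74727 − 0.77)/0.01325 = -0.02273/0.01325 = -1.715.
Two-sided p-value ≈ 2·Φ(−1.715) = 0.0863, so at α = 0.025 we fail to reject H₀.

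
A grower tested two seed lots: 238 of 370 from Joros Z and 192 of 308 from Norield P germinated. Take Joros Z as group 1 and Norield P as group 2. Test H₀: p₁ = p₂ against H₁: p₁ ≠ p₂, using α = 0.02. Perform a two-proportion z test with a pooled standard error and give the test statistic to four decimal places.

p̂₁ = 238/370 ≈ 0.6432432, p̂₂ = 192/308 ≈ 0.6233766.
Pooled p̂ = (238+192)/(370+308) = 430/678 = 0.6342183.
SE = √(0.231985 × 0.00594946) = 0.0371509.
z = (0.6432432 − 0.6233766)/0.0371509 = 0.0198666/0.0371509 = 0.5348.
Two-sided p-value ≈ 2·Φ(−0.535) = 0.5928, so at α = 0.02 we fail to reject H₀.

z = 0.5348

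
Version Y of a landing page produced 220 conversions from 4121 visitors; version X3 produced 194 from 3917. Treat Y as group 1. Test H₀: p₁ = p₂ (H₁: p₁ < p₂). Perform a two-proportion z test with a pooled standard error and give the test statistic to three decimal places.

p̂₁ = 220/4121 ≈ 0.053385, p̂₂ = 194/3917 ≈ 0.049528.
Pooled p̂ = (220+194)/(4121+3917) = 414/8038 = 0.051505.
SE = √(p̂(1−p̂)(1/n₁+1/n₂)) = √(0.051505·0.948495·0.000497957) = √(2.43265e-05) = 0.004932.
z = (0.053385 − 0.049528)/0.004932 = 0.003857/0.004932 = 0.782.

z = 0.782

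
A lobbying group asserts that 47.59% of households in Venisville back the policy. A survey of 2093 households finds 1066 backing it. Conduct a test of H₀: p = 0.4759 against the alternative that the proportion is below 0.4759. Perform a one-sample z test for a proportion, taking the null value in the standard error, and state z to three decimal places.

z = 3.061

p̂ = 1066/2093 = 0.509317.
SE = √(p₀(1−p₀)/n) = √(0.24942/2093) = 0.010916.
z = (0.509317 − 0.4759)/0.010916 = 0.033417/0.010916 = 3.061.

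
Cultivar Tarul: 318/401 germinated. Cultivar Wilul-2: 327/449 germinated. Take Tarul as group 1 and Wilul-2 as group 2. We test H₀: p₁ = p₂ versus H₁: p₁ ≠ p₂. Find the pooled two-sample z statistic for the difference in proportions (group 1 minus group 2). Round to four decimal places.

z = 2.2023

p̂₁ = 318/401 ≈ 0.7930175, p̂₂ = 327/449 ≈ 0.7282851.
Pooled p̂ = (318+327)/(401+449) = 645/850 = 0.7588235.
SE = √(0.18301 × 0.00472094) = 0.0293935.
z = (0.7930175 − 0.7282851)/0.0293935 = 0.0647324/0.0293935 = 2.2023.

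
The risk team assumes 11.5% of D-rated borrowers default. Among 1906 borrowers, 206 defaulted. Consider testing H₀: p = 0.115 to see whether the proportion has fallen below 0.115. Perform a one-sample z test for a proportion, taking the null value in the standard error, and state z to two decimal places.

p̂ = 206/1906 = 0.1081.
Under H₀, SE = √(0.115·0.885/1906) = √(5.33972e-05) = 0.0073.
z = (0.1081 − 0.115)/0.0073 = -0.0069/0.0073 = -0.95.

z = -0.95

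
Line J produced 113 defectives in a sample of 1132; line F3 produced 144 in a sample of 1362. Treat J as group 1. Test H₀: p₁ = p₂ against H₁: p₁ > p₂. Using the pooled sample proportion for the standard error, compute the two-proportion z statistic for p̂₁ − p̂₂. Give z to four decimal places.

z = -0.4828

p̂₁ = 113/1132 = 0.099823, p̂₂ = 144/1362 = 0.105727.
Pooled p̂ = (113+144)/(1132+1362) = 257/2494 = 0.103047.
SE = √(p̂(1−p̂)(1/n₁+1/n₂)) = √(0.103047·0.896953·0.00161761) = √(0.000149513) = 0.012228.
z = (0.099823 − 0.105727)/0.012228 = -0.005904/0.012228 = -0.4828.
p-value = P(Z > -0.483) ≈ 0.6854.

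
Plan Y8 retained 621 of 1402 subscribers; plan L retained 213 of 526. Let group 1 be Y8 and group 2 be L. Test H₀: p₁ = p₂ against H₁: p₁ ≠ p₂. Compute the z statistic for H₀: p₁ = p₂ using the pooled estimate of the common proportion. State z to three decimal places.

z = 1.500

p̂₁ = 621/1402 ≈ 0.44294, p̂₂ = 213/526 ≈ 0.40494.
Pooled p̂ = (621+213)/(1402+526) = 834/1928 = 0.43257.
SE = √(p̂(1−p̂)(1/n₁+1/n₂)) = √(0.43257·0.56743·0.00261441) = √(0.000641716) = 0.02533.
z = (0.44294 − 0.40494)/0.02533 = 0.03800/0.02533 = 1.500.
Two-sided p-value ≈ 2·Φ(−1.500) = 0.1336.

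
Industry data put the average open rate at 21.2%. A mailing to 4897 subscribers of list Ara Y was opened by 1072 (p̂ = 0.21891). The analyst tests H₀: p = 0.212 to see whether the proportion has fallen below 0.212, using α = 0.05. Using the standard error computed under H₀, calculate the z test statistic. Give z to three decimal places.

z = 1.183

p̂ = 1072/4897 = 0.21891.
Standard error under H₀: √(0.212×0.788/4897) = 0.00584.
z = (0.21891 − 0.212)/0.00584 = 0.00691/0.00584 = 1.183.
p-value = P(Z < 1.183) ≈ 0.8816. With α = 0.05, fail to reject H₀.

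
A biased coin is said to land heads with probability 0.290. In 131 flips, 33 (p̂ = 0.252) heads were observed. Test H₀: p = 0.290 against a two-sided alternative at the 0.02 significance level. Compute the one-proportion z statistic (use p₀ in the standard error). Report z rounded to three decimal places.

p̂ = 33/131 = 0.25191.
Standard error under H₀: √(0.29×0.71/131) = 0.03965.
z = (0.25191 − 0.29)/0.03965 = -0.03809/0.03965 = -0.961.
Two-sided p-value ≈ 2·Φ(−0.961) = 0.3366. With α = 0.02, fail to reject H₀.

z = -0.961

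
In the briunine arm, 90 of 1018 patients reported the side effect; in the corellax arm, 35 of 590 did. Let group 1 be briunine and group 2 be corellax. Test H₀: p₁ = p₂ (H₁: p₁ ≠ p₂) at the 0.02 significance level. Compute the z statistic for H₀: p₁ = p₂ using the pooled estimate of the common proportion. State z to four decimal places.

p̂₁ = 90/1018 = 0.088409, p̂₂ = 35/590 = 0.059322.
Pooled p̂ = (90+35)/(1018+590) = 125/1608 = 0.077736.
SE = √(p̂(1−p̂)(1/n₁+1/n₂)) = √(0.077736·0.922264·0.00267723) = √(0.00019194) = 0.013854.
z = (0.088409 − 0.059322)/0.013854 = 0.029087/0.013854 = 2.0995.
p-value = 2·P(Z > 2.099) ≈ 0.0358. With α = 0.02, fail to reject H₀.

z = 2.0995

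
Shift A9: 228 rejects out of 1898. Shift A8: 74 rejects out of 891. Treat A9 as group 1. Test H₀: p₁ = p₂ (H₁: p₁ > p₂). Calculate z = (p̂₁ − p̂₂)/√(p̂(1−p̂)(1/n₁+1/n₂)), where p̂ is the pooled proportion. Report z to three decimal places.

p̂₁ = 228/1898 = 0.12013, p̂₂ = 74/891 = 0.08305.
Pooled p̂ = (228+74)/(1898+891) = 302/2789 = 0.10828.
SE = √(0.0965574 × 0.0016492) = 0.01262.
z = (0.12013 − 0.08305)/0.01262 = 0.03708/0.01262 = 2.938.
p-value = P(Z > 2.938) ≈ 0.0017.

z = 2.938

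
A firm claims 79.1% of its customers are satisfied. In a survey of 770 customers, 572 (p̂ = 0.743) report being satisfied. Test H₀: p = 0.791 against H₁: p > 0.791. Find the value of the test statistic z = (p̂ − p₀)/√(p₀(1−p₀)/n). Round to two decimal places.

p̂ = 572/770 = 0.74286.
SE = √(p₀(1−p₀)/n) = √(0.16532/770) = 0.01465.
z = (0.74286 − 0.791)/0.01465 = -0.04814/0.01465 = -3.29.
p-value = P(Z > -3.286) ≈ 0.9995.

z = -3.29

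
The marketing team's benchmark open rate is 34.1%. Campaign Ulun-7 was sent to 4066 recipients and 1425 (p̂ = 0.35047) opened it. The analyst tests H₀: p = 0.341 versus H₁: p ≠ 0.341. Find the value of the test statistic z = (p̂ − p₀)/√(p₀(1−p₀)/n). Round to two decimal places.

z = 1.27

p̂ = 1425/4066 = 0.35047.
Under H₀, SE = √(0.341·0.659/4066) = √(5.52678e-05) = 0.00743.
z = (0.35047 − 0.341)/0.00743 = 0.00947/0.00743 = 1.27.
Two-sided p-value ≈ 2·Φ(−1.273) = 0.2029.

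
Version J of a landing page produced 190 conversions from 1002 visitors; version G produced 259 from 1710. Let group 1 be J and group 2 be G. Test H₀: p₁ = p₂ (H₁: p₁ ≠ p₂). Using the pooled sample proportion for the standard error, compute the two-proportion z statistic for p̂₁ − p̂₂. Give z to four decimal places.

z = 2.5805

p̂₁ = 190/1002 ≈ 0.1896208, p̂₂ = 259/1710 ≈ 0.1514620.
Pooled p̂ = (190+259)/(1002+1710) = 449/2712 = 0.1655605.
SE = √(0.13815 × 0.0015828) = 0.0147873.
z = (0.1896208 − 0.1514620)/0.0147873 = 0.0381588/0.0147873 = 2.5805.
Two-sided p-value ≈ 2·Φ(−2.581) = 0.0099.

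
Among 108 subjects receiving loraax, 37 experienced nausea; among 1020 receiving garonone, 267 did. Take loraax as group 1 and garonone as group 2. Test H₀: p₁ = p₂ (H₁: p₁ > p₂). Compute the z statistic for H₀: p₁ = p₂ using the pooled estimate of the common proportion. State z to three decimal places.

p̂₁ = 37/108 = 0.34259, p̂₂ = 267/1020 = 0.26176.
Pooled p̂ = (37+267)/(108+1020) = 304/1128 = 0.26950.
SE = √(p̂(1−p̂)(1/n₁+1/n₂)) = √(0.26950·0.73050·0.0102397) = √(0.00201589) = 0.04490.
z = (0.34259 − 0.26176)/0.04490 = 0.08083/0.04490 = 1.800.
p-value = P(Z > 1.800) ≈ 0.0359.

z = 1.800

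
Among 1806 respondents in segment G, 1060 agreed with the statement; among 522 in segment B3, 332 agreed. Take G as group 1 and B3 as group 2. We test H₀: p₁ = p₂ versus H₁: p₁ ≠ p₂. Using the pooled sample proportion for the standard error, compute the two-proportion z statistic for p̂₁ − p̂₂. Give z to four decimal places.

p̂₁ = 1060/1806 ≈ 0.586932, p̂₂ = 332/522 ≈ 0.636015.
Pooled p̂ = (1060+332)/(1806+522) = 1392/2328 = 0.597938.
SE = √(0.240408 × 0.00246942) = 0.024365.
z = (0.586932 − 0.636015)/0.024365 = -0.049083/0.024365 = -2.0145.

z = -2.0145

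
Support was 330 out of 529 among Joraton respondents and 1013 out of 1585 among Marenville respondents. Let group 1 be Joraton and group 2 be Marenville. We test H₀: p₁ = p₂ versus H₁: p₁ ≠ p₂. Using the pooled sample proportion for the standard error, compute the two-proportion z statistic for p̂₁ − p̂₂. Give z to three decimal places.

p̂₁ = 330/529 ≈ 0.62382, p̂₂ = 1013/1585 ≈ 0.63912.
Pooled p̂ = (330+1013)/(529+1585) = 1343/2114 = 0.63529.
SE = √(0.231697 × 0.00252127) = 0.02417.
z = (0.62382 − 0.63912)/0.02417 = -0.01530/0.02417 = -0.633.
Two-sided p-value ≈ 2·Φ(−0.633) = 0.5268.

z = -0.633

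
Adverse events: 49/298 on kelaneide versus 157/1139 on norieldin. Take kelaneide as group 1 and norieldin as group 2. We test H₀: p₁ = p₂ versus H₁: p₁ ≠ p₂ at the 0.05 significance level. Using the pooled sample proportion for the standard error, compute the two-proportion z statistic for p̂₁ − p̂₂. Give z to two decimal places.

z = 1.17

p̂₁ = 49/298 = 0.1644, p̂₂ = 157/1139 = 0.1378.
Pooled p̂ = (49+157)/(298+1139) = 206/1437 = 0.1434.
SE = √(p̂(1−p̂)(1/n₁+1/n₂)) = √(0.1434·0.8566·0.00423367) = √(0.00051991) = 0.0228.
z = (0.1644 − 0.1378)/0.0228 = 0.0266/0.0228 = 1.17.
p-value = 2·P(Z > 1.166) ≈ 0.2436; since p > α = 0.05, fail to reject H₀.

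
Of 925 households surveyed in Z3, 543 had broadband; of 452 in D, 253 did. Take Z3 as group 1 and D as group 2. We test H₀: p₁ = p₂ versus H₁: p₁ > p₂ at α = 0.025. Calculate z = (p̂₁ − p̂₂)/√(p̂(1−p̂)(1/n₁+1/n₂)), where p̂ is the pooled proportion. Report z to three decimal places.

p̂₁ = 543/925 = 0.58703, p̂₂ = 253/452 = 0.55973.
Pooled p̂ = (543+253)/(925+452) = 796/1377 = 0.57807.
SE = √(0.243905 × 0.00329347) = 0.02834.
z = (0.58703 − 0.55973)/0.02834 = 0.02730/0.02834 = 0.963.
p-value = P(Z > 0.963) ≈ 0.1678. With α = 0.025, fail to reject H₀.

z = 0.963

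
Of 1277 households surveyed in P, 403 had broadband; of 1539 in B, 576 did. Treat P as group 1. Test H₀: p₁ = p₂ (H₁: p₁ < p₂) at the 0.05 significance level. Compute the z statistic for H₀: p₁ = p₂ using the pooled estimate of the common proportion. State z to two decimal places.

p̂₁ = 403/1277 = 0.3156, p̂₂ = 576/1539 = 0.3743.
Pooled p̂ = (403+576)/(1277+1539) = 979/2816 = 0.3477.
SE = √(p̂(1−p̂)(1/n₁+1/n₂)) = √(0.3477·0.6523·0.00143286) = √(0.00032496) = 0.0180.
z = (0.3156 − 0.3743)/0.0180 = -0.0587/0.0180 = -3.26.
p-value = P(Z < -3.255) ≈ 0.0006. With α = 0.05, reject H₀.

z = -3.26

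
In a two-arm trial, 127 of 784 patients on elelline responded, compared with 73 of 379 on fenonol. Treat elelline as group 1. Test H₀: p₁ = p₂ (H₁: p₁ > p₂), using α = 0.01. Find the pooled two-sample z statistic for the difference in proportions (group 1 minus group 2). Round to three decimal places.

p̂₁ = 127/784 = 0.16199, p̂₂ = 73/379 = 0.19261.
Pooled p̂ = (127+73)/(784+379) = 200/1163 = 0.17197.
SE = √(0.142396 × 0.00391403) = 0.02361.
z = (0.16199 − 0.19261)/0.02361 = -0.03062/0.02361 = -1.297.
p-value = P(Z > -1.297) ≈ 0.9027. With α = 0.01, fail to reject H₀.

z = -1.297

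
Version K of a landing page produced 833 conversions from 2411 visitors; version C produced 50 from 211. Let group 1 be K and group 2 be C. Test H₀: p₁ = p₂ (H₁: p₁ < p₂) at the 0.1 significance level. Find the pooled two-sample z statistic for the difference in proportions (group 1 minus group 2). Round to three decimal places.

p̂₁ = 833/2411 = 0.34550, p̂₂ = 50/211 = 0.23697.
Pooled p̂ = (833+50)/(2411+211) = 883/2622 = 0.33677.
SE = √(p̂(1−p̂)(1/n₁+1/n₂)) = √(0.33677·0.66323·0.0051541) = √(0.00115119) = 0.03393.
z = (0.34550 − 0.23697)/0.03393 = 0.10853/0.03393 = 3.199.
p-value = P(Z < 3.199) ≈ 0.9993. With α = 0.1, fail to reject H₀.

z = 3.199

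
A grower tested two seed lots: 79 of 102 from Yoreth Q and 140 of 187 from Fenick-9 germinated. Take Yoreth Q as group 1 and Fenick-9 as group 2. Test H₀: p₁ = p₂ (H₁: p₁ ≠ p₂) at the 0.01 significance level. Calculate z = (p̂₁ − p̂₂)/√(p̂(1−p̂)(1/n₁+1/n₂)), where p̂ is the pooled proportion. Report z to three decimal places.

p̂₁ = 79/102 ≈ 0.77451, p̂₂ = 140/187 ≈ 0.74866.
Pooled p̂ = (79+140)/(102+187) = 219/289 = 0.75779.
SE = √(0.183547 × 0.0151515) = 0.05274.
z = (0.77451 − 0.74866)/0.05274 = 0.02585/0.05274 = 0.490.
Two-sided p-value ≈ 2·Φ(−0.490) = 0.6240, so at α = 0.01 we fail to reject H₀.

z = 0.490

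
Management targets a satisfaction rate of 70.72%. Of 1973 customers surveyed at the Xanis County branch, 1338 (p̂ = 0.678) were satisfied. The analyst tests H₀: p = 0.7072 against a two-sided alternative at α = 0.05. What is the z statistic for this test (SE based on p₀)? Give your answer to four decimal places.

p̂ = 1338/1973 ≈ 0.67815509.
Standard error under H₀: √(0.7072×0.2928/1973) = 0.01024456.
z = (0.67815509 − 0.7072)/0.01024456 = -0.02904491/0.01024456 = -2.8352.
p-value = 2·P(Z > 2.835) ≈ 0.0046; since p < α = 0.05, reject H₀.

z = -2.8352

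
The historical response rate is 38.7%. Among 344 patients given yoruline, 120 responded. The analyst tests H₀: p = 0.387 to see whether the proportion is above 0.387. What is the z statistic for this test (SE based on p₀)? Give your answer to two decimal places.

z = -1.45

p̂ = 120/344 = 0.3488.
Standard error under H₀: √(0.387×0.613/344) = 0.0263.
z = (0.3488 − 0.387)/0.0263 = -0.0382/0.0263 = -1.45.
p-value = P(Z > -1.453) ≈ 0.9269.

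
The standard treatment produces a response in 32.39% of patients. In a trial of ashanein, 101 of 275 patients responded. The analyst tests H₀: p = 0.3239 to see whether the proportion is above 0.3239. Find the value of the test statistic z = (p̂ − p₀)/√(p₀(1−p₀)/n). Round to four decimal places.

z = 1.5370

p̂ = 101/275 ≈ 0.367273.
Standard error under H₀: √(0.3239×0.6761/275) = 0.028219.
z = (0.367273 − 0.3239)/0.028219 = 0.043373/0.028219 = 1.5370.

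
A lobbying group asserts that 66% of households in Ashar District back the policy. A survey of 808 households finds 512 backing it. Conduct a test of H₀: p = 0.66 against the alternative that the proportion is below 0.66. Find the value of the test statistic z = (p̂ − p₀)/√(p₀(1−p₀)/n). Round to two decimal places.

p̂ = 512/808 ≈ 0.63366.
Standard error under H₀: √(0.66×0.34/808) = 0.01667.
z = (0.63366 − 0.66)/0.01667 = -0.02634/0.01667 = -1.58.
p-value = P(Z < -1.580) ≈ 0.0570.

z = -1.58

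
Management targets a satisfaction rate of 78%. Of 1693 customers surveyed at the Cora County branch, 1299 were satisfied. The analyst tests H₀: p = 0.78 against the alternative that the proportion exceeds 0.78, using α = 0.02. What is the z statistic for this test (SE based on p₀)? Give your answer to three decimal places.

p̂ = 1299/1693 ≈ 0.767277.
Under H₀, SE = √(0.78·0.22/1693) = √(0.000101359) = 0.010068.
z = (0.767277 − 0.78)/0.010068 = -0.012723/0.010068 = -1.264.
p-value = P(Z > -1.264) ≈ 0.8968, so at α = 0.02 we fail to reject H₀.

z = -1.264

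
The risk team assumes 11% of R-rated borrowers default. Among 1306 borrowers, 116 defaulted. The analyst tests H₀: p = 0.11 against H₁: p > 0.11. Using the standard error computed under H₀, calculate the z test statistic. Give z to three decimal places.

z = -2.446

p̂ = 116/1306 ≈ 0.08882.
Standard error under H₀: √(0.11×0.89/1306) = 0.00866.
z = (0.08882 − 0.11)/0.00866 = -0.02118/0.00866 = -2.446.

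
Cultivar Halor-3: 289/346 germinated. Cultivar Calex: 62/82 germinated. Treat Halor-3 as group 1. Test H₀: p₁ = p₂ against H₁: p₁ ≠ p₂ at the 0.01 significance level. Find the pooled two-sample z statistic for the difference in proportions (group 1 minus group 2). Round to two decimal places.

z = 1.68

p̂₁ = 289/346 ≈ 0.8353, p̂₂ = 62/82 ≈ 0.7561.
Pooled p̂ = (289+62)/(346+82) = 351/428 = 0.8201.
SE = √(0.14754 × 0.0150853) = 0.0472.
z = (0.8353 − 0.7561)/0.0472 = 0.0792/0.0472 = 1.68.
p-value = 2·P(Z > 1.678) ≈ 0.0934. With α = 0.01, fail to reject H₀.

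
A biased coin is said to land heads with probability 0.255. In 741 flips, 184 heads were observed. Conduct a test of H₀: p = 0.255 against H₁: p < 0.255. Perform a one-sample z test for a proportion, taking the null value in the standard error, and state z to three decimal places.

z = -0.418

p̂ = 184/741 ≈ 0.24831.
SE = √(p₀(1−p₀)/n) = √(0.18998/741) = 0.01601.
z = (0.24831 − 0.255)/0.01601 = -0.00669/0.01601 = -0.418.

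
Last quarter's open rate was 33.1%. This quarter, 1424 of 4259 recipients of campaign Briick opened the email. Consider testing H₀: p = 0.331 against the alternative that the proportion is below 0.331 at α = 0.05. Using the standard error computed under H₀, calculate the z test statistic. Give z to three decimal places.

z = 0.465

p̂ = 1424/4259 ≈ 0.33435.
Standard error under H₀: √(0.331×0.669/4259) = 0.00721.
z = (0.33435 − 0.331)/0.00721 = 0.00335/0.00721 = 0.465.
p-value = P(Z < 0.465) ≈ 0.6789. With α = 0.05, fail to reject H₀.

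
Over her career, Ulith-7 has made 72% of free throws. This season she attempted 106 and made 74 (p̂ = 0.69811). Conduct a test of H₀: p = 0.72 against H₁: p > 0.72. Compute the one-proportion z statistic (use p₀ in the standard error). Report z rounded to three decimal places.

p̂ = 74/106 ≈ 0.69811.
Under H₀, SE = √(0.72·0.28/106) = √(0.00190189) = 0.04361.
z = (0.69811 − 0.72)/0.04361 = -0.02189/0.04361 = -0.502.

z = -0.502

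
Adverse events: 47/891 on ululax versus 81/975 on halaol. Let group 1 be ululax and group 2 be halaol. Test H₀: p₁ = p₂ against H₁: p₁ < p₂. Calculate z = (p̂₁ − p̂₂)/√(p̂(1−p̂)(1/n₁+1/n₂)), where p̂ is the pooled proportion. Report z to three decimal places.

z = -2.589

p̂₁ = 47/891 ≈ 0.052750, p̂₂ = 81/975 ≈ 0.083077.
Pooled p̂ = (47+81)/(891+975) = 128/1866 = 0.068596.
SE = √(0.0638905 × 0.00214798) = 0.011715.
z = (0.052750 − 0.083077)/0.011715 = -0.030327/0.011715 = -2.589.
p-value = P(Z < -2.589) ≈ 0.0048.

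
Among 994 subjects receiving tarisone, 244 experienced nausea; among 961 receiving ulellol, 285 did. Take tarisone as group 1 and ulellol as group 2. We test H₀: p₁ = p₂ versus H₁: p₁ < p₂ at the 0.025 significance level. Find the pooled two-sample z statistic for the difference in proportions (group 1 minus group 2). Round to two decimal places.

z = -2.54

p̂₁ = 244/994 = 0.2455, p̂₂ = 285/961 = 0.2966.
Pooled p̂ = (244+285)/(994+961) = 529/1955 = 0.2706.
SE = √(0.19737 × 0.00204662) = 0.0201.
z = (0.2455 − 0.2966)/0.0201 = -0.0511/0.0201 = -2.54.
p-value = P(Z < -2.542) ≈ 0.0055. With α = 0.025, reject H₀.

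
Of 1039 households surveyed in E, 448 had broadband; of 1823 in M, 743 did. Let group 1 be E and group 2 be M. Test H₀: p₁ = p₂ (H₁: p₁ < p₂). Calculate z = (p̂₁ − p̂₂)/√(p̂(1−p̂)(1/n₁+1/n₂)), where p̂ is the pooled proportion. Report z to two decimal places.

p̂₁ = 448/1039 ≈ 0.4312, p̂₂ = 743/1823 ≈ 0.4076.
Pooled p̂ = (448+743)/(1039+1823) = 1191/2862 = 0.4161.
SE = √(0.242968 × 0.00151101) = 0.0192.
z = (0.4312 − 0.4076)/0.0192 = 0.0236/0.0192 = 1.23.
p-value = P(Z < 1.232) ≈ 0.8911.

z = 1.23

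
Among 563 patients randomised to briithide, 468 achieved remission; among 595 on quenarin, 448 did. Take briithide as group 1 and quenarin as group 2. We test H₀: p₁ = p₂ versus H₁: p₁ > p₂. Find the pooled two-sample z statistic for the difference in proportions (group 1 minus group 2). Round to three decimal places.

z = 3.276

p̂₁ = 468/563 = 0.831261, p̂₂ = 448/595 = 0.752941.
Pooled p̂ = (468+448)/(563+595) = 916/1158 = 0.791019.
SE = √(p̂(1−p̂)(1/n₁+1/n₂)) = √(0.791019·0.208981·0.00345687) = √(0.000571448) = 0.023905.
z = (0.831261 − 0.752941)/0.023905 = 0.078320/0.023905 = 3.276.
p-value = P(Z > 3.276) ≈ 0.0005.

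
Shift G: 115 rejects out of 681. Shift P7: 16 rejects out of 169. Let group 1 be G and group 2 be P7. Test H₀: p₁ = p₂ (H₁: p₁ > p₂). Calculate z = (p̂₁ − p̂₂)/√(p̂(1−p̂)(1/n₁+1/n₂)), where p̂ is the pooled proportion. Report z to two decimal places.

z = 2.39

p̂₁ = 115/681 = 0.1689, p̂₂ = 16/169 = 0.0947.
Pooled p̂ = (115+16)/(681+169) = 131/850 = 0.1541.
SE = √(p̂(1−p̂)(1/n₁+1/n₂)) = √(0.1541·0.8459·0.00738559) = √(0.000962825) = 0.0310.
z = (0.1689 − 0.0947)/0.0310 = 0.0742/0.0310 = 2.39.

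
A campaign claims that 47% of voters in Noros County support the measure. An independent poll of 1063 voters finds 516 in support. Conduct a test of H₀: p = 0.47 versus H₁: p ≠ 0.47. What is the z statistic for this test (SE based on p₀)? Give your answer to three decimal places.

z = 1.007

p̂ = 516/1063 ≈ 0.48542.
Under H₀, SE = √(0.47·0.53/1063) = √(0.000234337) = 0.01531.
z = (0.48542 − 0.47)/0.01531 = 0.01542/0.01531 = 1.007.
p-value = 2·P(Z > 1.007) ≈ 0.3138.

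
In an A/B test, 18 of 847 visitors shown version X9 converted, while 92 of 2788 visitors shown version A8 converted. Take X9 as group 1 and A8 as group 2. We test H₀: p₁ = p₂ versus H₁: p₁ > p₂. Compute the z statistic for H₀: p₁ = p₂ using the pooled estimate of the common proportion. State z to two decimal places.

p̂₁ = 18/847 = 0.0213, p̂₂ = 92/2788 = 0.0330.
Pooled p̂ = (18+92)/(847+2788) = 110/3635 = 0.0303.
SE = √(p̂(1−p̂)(1/n₁+1/n₂)) = √(0.0303·0.9697·0.00153932) = √(4.51722e-05) = 0.0067.
z = (0.0213 − 0.0330)/0.0067 = -0.0117/0.0067 = -1.75.
p-value = P(Z > -1.748) ≈ 0.9598.

z = -1.75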